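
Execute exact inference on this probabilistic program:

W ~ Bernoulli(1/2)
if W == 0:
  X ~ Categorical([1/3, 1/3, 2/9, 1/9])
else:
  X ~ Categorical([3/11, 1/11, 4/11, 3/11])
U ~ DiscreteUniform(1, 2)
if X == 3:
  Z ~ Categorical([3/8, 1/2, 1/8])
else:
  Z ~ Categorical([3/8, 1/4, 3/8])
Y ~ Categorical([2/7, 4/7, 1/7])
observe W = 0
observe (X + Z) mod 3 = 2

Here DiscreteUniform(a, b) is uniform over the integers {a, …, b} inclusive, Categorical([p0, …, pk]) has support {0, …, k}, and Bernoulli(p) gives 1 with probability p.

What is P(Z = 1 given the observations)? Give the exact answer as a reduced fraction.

P(Z = 1 | obs) = 3/11

Enumerate traces; 24 have nonzero weight after conditioning:
  (W=0, X=0, U=1, Z=2, Y=0) weight 1/112
  (W=0, X=0, U=1, Z=2, Y=1) weight 1/56
  (W=0, X=0, U=1, Z=2, Y=2) weight 1/224
  (W=0, X=0, U=2, Z=2, Y=0) weight 1/112
  (W=0, X=0, U=2, Z=2, Y=1) weight 1/56
  (W=0, X=0, U=2, Z=2, Y=2) weight 1/224
  (W=0, X=1, U=1, Z=1, Y=0) weight 1/168
  (W=0, X=1, U=1, Z=1, Y=1) weight 1/84
  (W=0, X=2, U=1, Z=0, Y=0) weight 1/168
  … 15 more
Group by Z:
  weight(Z=0) = 1/24
  weight(Z=1) = 1/24
  weight(Z=2) = 5/72
Total weight = 1/24 + 1/24 + 5/72 = 11/72
P(Z=0 | obs) = 1/24 / 11/72 = 3/11
P(Z=1 | obs) = 1/24 / 11/72 = 3/11
P(Z=2 | obs) = 5/72 / 11/72 = 5/11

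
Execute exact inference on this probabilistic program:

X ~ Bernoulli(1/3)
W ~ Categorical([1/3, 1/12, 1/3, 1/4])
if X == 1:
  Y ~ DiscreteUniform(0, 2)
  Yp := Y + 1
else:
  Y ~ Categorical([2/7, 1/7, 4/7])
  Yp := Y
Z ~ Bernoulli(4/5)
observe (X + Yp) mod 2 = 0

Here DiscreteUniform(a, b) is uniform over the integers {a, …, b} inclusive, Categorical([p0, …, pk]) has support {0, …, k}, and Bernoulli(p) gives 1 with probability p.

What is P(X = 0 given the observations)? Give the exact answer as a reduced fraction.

P(X = 0 | obs) = 18/25

Enumerate traces; 32 have nonzero weight after conditioning:
  (X=0, W=0, Y=0, Z=0) weight 4/315
  (X=0, W=0, Y=0, Z=1) weight 16/315
  (X=0, W=0, Y=2, Z=0) weight 8/315
  (X=0, W=0, Y=2, Z=1) weight 32/315
  (X=0, W=1, Y=0, Z=0) weight 1/315
  (X=0, W=1, Y=0, Z=1) weight 4/315
  (X=0, W=1, Y=2, Z=0) weight 2/315
  (X=0, W=1, Y=2, Z=1) weight 8/315
  (X=1, W=0, Y=0, Z=0) weight 1/135
  … 23 more
Group by X:
  weight(X=0) = 4/7
  weight(X=1) = 2/9
Total weight = 4/7 + 2/9 = 50/63
P(X=0 | obs) = 4/7 / 50/63 = 18/25
P(X=1 | obs) = 2/9 / 50/63 = 7/25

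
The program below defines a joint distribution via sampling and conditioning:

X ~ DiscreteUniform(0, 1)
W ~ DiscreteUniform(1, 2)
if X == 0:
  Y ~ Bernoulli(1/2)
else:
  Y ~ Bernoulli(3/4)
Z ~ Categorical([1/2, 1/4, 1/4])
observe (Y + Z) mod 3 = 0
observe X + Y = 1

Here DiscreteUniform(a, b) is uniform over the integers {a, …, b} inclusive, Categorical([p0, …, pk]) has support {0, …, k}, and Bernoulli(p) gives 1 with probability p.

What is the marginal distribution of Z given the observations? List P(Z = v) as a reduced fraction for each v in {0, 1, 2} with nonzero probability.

Enumerate traces; 4 have nonzero weight after conditioning:
  (X=0, W=1, Y=1, Z=2) weight 1/32
  (X=0, W=2, Y=1, Z=2) weight 1/32
  (X=1, W=1, Y=0, Z=0) weight 1/32
  (X=1, W=2, Y=0, Z=0) weight 1/32
Group by Z:
  weight(Z=0) = 1/16
  weight(Z=2) = 1/16
Total weight = 1/16 + 1/16 = 1/8
P(Z=0 | obs) = 1/16 / 1/8 = 1/2
P(Z=2 | obs) = 1/16 / 1/8 = 1/2

P(Z=0) = 1/2, P(Z=2) = 1/2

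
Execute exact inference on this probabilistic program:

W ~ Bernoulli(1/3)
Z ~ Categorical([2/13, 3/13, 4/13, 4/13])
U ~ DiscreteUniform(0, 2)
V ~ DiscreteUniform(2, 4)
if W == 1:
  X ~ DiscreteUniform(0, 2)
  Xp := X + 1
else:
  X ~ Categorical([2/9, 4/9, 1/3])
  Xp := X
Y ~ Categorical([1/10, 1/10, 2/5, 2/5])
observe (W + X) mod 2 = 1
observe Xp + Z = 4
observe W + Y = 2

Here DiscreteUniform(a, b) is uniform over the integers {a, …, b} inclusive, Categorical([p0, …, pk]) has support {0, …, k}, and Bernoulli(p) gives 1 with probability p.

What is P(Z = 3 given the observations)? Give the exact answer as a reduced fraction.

Enumerate traces; 27 have nonzero weight after conditioning:
  (W=0, Z=3, U=0, V=2, X=1, Y=2) weight 64/15795
  (W=0, Z=3, U=0, V=3, X=1, Y=2) weight 64/15795
  (W=0, Z=3, U=0, V=4, X=1, Y=2) weight 64/15795
  (W=0, Z=3, U=1, V=2, X=1, Y=2) weight 64/15795
  (W=0, Z=3, U=1, V=3, X=1, Y=2) weight 64/15795
  (W=0, Z=3, U=1, V=4, X=1, Y=2) weight 64/15795
  (W=0, Z=3, U=2, V=2, X=1, Y=2) weight 64/15795
  (W=0, Z=3, U=2, V=3, X=1, Y=2) weight 64/15795
  (W=1, Z=1, U=0, V=2, X=2, Y=1) weight 1/3510
  … 18 more
Group by Z:
  weight(Z=1) = 1/390
  weight(Z=3) = 14/351
Total weight = 1/390 + 14/351 = 149/3510
P(Z=1 | obs) = 1/390 / 149/3510 = 9/149
P(Z=3 | obs) = 14/351 / 149/3510 = 140/149

P(Z = 3 | obs) = 140/149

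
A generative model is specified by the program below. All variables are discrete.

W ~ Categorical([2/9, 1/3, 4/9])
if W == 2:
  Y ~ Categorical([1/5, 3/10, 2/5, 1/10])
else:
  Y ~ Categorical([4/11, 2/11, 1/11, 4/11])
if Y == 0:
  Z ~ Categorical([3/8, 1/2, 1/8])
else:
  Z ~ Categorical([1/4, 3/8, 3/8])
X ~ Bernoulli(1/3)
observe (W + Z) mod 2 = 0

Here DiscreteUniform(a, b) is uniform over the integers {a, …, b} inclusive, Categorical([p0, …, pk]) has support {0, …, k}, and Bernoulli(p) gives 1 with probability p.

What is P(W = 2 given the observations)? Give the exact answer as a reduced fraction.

P(W = 2 | obs) = 352/707

Enumerate traces; 40 have nonzero weight after conditioning:
  (W=0, Y=0, Z=0, X=0) weight 2/99
  (W=0, Y=0, Z=0, X=1) weight 1/99
  (W=0, Y=0, Z=2, X=0) weight 2/297
  (W=0, Y=0, Z=2, X=1) weight 1/297
  (W=0, Y=1, Z=0, X=0) weight 2/297
  (W=0, Y=1, Z=0, X=1) weight 1/297
  (W=0, Y=1, Z=2, X=0) weight 1/99
  (W=0, Y=1, Z=2, X=1) weight 1/198
  (W=1, Y=0, Z=1, X=0) weight 4/99
  (W=2, Y=0, Z=0, X=0) weight 1/45
  … 30 more
Group by W:
  weight(W=0) = 17/132
  weight(W=1) = 37/264
  weight(W=2) = 4/15
Total weight = 17/132 + 37/264 + 4/15 = 707/1320
P(W=0 | obs) = 17/132 / 707/1320 = 170/707
P(W=1 | obs) = 37/264 / 707/1320 = 185/707
P(W=2 | obs) = 4/15 / 707/1320 = 352/707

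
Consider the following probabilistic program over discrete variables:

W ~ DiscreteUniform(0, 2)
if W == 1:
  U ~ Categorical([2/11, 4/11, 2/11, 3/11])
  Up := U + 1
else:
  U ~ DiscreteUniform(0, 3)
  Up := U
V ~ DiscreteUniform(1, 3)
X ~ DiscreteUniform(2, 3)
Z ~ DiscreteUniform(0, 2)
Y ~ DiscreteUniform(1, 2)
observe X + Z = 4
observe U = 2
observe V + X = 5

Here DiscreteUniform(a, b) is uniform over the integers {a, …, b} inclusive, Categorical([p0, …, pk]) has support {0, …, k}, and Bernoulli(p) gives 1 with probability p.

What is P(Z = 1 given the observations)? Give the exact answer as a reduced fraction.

Enumerate traces; 12 have nonzero weight after conditioning:
  (W=0, U=2, V=2, X=3, Z=1, Y=1) weight 1/432
  (W=0, U=2, V=2, X=3, Z=1, Y=2) weight 1/432
  (W=0, U=2, V=3, X=2, Z=2, Y=1) weight 1/432
  (W=0, U=2, V=3, X=2, Z=2, Y=2) weight 1/432
  (W=1, U=2, V=2, X=3, Z=1, Y=1) weight 1/594
  (W=1, U=2, V=2, X=3, Z=1, Y=2) weight 1/594
  (W=1, U=2, V=3, X=2, Z=2, Y=1) weight 1/594
  (W=1, U=2, V=3, X=2, Z=2, Y=2) weight 1/594
  … 4 more
Group by Z:
  weight(Z=1) = 5/396
  weight(Z=2) = 5/396
Total weight = 5/396 + 5/396 = 5/198
P(Z=1 | obs) = 5/396 / 5/198 = 1/2
P(Z=2 | obs) = 5/396 / 5/198 = 1/2

P(Z = 1 | obs) = 1/2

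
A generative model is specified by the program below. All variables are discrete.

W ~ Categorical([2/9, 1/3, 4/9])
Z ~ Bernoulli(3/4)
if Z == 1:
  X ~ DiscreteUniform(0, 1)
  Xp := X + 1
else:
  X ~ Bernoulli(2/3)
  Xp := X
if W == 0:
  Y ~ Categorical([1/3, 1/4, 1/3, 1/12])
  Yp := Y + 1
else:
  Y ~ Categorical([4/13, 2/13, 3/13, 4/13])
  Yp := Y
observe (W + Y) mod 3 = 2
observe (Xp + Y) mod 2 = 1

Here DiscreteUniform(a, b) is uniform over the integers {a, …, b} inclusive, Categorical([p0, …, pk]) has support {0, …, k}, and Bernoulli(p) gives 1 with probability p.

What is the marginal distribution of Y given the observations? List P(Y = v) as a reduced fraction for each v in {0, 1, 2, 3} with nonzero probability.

P(Y=0) = 78/211, P(Y=1) = 99/844, P(Y=2) = 169/844, P(Y=3) = 66/211

Enumerate traces; 8 have nonzero weight after conditioning:
  (W=0, Z=0, X=1, Y=2) weight 1/81
  (W=0, Z=1, X=0, Y=2) weight 1/36
  (W=1, Z=0, X=0, Y=1) weight 1/234
  (W=1, Z=1, X=1, Y=1) weight 1/52
  (W=2, Z=0, X=0, Y=3) weight 4/351
  (W=2, Z=0, X=1, Y=0) weight 8/351
  (W=2, Z=1, X=0, Y=0) weight 2/39
  (W=2, Z=1, X=1, Y=3) weight 2/39
Group by Y:
  weight(Y=0) = 2/27
  weight(Y=1) = 11/468
  weight(Y=2) = 13/324
  weight(Y=3) = 22/351
Total weight = 2/27 + 11/468 + 13/324 + 22/351 = 211/1053
P(Y=0 | obs) = 2/27 / 211/1053 = 78/211
P(Y=1 | obs) = 11/468 / 211/1053 = 99/844
P(Y=2 | obs) = 13/324 / 211/1053 = 169/844
P(Y=3 | obs) = 22/351 / 211/1053 = 66/211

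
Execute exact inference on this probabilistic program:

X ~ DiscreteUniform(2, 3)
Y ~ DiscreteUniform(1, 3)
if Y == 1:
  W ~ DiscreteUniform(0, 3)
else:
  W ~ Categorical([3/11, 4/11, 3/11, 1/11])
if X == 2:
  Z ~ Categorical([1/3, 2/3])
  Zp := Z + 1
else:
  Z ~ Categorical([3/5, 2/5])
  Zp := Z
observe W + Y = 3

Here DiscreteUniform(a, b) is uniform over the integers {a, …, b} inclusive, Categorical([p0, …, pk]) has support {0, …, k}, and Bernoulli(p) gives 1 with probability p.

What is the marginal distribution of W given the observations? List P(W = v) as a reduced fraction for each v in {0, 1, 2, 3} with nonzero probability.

P(W=0) = 4/13, P(W=1) = 16/39, P(W=2) = 11/39

Enumerate traces; 12 have nonzero weight after conditioning:
  (X=2, Y=1, W=2, Z=0) weight 1/72
  (X=2, Y=1, W=2, Z=1) weight 1/36
  (X=2, Y=2, W=1, Z=0) weight 2/99
  (X=2, Y=2, W=1, Z=1) weight 4/99
  (X=2, Y=3, W=0, Z=0) weight 1/66
  (X=2, Y=3, W=0, Z=1) weight 1/33
  (X=3, Y=1, W=2, Z=0) weight 1/40
  (X=3, Y=1, W=2, Z=1) weight 1/60
  … 4 more
Group by W:
  weight(W=0) = 1/11
  weight(W=1) = 4/33
  weight(W=2) = 1/12
Total weight = 1/11 + 4/33 + 1/12 = 13/44
P(W=0 | obs) = 1/11 / 13/44 = 4/13
P(W=1 | obs) = 4/33 / 13/44 = 16/39
P(W=2 | obs) = 1/12 / 13/44 = 11/39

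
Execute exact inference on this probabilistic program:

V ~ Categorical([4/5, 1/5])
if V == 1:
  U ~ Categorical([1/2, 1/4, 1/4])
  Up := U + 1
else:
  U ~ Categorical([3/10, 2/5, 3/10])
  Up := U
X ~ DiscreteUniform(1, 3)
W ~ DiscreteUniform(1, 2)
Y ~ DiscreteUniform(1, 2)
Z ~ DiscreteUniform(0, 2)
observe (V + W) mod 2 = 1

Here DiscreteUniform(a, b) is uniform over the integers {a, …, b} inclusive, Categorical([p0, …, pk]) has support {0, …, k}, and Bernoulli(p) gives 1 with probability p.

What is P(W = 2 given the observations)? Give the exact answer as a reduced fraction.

P(W = 2 | obs) = 1/5

Enumerate traces; 108 have nonzero weight after conditioning:
  (V=0, U=0, X=1, W=1, Y=1, Z=0) weight 1/150
  (V=0, U=0, X=1, W=1, Y=1, Z=1) weight 1/150
  (V=0, U=0, X=1, W=1, Y=1, Z=2) weight 1/150
  (V=0, U=0, X=1, W=1, Y=2, Z=0) weight 1/150
  (V=0, U=0, X=1, W=1, Y=2, Z=1) weight 1/150
  (V=0, U=0, X=1, W=1, Y=2, Z=2) weight 1/150
  (V=0, U=0, X=2, W=1, Y=1, Z=0) weight 1/150
  (V=0, U=0, X=2, W=1, Y=1, Z=1) weight 1/150
  (V=1, U=0, X=1, W=2, Y=1, Z=0) weight 1/360
  … 99 more
Group by W:
  weight(W=1) = 2/5
  weight(W=2) = 1/10
Total weight = 2/5 + 1/10 = 1/2
P(W=1 | obs) = 2/5 / 1/2 = 4/5
P(W=2 | obs) = 1/10 / 1/2 = 1/5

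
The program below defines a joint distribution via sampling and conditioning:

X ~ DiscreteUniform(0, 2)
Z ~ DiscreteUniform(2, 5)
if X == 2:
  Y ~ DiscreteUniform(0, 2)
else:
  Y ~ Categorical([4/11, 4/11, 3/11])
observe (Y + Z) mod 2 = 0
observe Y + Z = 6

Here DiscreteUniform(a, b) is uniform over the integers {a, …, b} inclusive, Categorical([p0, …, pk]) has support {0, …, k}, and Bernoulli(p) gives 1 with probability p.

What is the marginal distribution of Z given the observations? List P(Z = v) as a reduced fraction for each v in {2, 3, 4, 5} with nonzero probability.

Enumerate traces; 6 have nonzero weight after conditioning:
  (X=0, Z=4, Y=2) weight 1/44
  (X=0, Z=5, Y=1) weight 1/33
  (X=1, Z=4, Y=2) weight 1/44
  (X=1, Z=5, Y=1) weight 1/33
  (X=2, Z=4, Y=2) weight 1/36
  (X=2, Z=5, Y=1) weight 1/36
Group by Z:
  weight(Z=4) = 29/396
  weight(Z=5) = 35/396
Total weight = 29/396 + 35/396 = 16/99
P(Z=4 | obs) = 29/396 / 16/99 = 29/64
P(Z=5 | obs) = 35/396 / 16/99 = 35/64

P(Z=4) = 29/64, P(Z=5) = 35/64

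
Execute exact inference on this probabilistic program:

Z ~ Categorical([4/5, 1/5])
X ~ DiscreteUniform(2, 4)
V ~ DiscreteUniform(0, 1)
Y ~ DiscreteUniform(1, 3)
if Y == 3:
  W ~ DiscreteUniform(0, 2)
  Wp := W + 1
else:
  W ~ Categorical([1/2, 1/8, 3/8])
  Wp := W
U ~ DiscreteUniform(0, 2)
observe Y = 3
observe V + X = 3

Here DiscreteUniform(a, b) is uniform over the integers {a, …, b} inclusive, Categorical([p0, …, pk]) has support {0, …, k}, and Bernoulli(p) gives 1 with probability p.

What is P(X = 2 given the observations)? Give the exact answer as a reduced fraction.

Enumerate traces; 36 have nonzero weight after conditioning:
  (Z=0, X=2, V=1, Y=3, W=0, U=0) weight 2/405
  (Z=0, X=2, V=1, Y=3, W=0, U=1) weight 2/405
  (Z=0, X=2, V=1, Y=3, W=0, U=2) weight 2/405
  (Z=0, X=2, V=1, Y=3, W=1, U=0) weight 2/405
  (Z=0, X=2, V=1, Y=3, W=1, U=1) weight 2/405
  (Z=0, X=2, V=1, Y=3, W=1, U=2) weight 2/405
  (Z=0, X=2, V=1, Y=3, W=2, U=0) weight 2/405
  (Z=0, X=2, V=1, Y=3, W=2, U=1) weight 2/405
  (Z=0, X=3, V=0, Y=3, W=0, U=0) weight 2/405
  … 27 more
Group by X:
  weight(X=2) = 1/18
  weight(X=3) = 1/18
Total weight = 1/18 + 1/18 = 1/9
P(X=2 | obs) = 1/18 / 1/9 = 1/2
P(X=3 | obs) = 1/18 / 1/9 = 1/2

P(X = 2 | obs) = 1/2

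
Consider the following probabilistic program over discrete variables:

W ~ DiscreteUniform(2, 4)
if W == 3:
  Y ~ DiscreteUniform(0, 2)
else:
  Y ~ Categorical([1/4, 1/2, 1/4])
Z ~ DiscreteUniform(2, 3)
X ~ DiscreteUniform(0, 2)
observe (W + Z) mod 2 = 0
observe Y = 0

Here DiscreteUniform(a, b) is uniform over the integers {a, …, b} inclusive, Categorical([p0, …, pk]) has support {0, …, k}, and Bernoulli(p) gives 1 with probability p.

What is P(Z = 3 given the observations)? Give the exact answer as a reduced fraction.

Enumerate traces; 9 have nonzero weight after conditioning:
  (W=2, Y=0, Z=2, X=0) weight 1/72
  (W=2, Y=0, Z=2, X=1) weight 1/72
  (W=2, Y=0, Z=2, X=2) weight 1/72
  (W=3, Y=0, Z=3, X=0) weight 1/54
  (W=3, Y=0, Z=3, X=1) weight 1/54
  (W=3, Y=0, Z=3, X=2) weight 1/54
  (W=4, Y=0, Z=2, X=0) weight 1/72
  (W=4, Y=0, Z=2, X=1) weight 1/72
  … 1 more
Group by Z:
  weight(Z=2) = 1/12
  weight(Z=3) = 1/18
Total weight = 1/12 + 1/18 = 5/36
P(Z=2 | obs) = 1/12 / 5/36 = 3/5
P(Z=3 | obs) = 1/18 / 5/36 = 2/5

P(Z = 3 | obs) = 2/5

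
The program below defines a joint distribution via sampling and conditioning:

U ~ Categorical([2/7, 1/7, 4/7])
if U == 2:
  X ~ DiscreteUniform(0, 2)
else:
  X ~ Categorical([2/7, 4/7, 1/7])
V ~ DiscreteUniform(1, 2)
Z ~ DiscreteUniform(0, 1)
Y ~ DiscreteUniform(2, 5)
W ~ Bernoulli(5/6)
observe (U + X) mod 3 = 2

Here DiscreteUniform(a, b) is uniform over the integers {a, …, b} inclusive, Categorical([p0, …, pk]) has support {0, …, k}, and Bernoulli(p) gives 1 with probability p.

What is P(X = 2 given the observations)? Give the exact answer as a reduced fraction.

P(X = 2 | obs) = 3/23

Enumerate traces; 96 have nonzero weight after conditioning:
  (U=0, X=2, V=1, Z=0, Y=2, W=0) weight 1/2352
  (U=0, X=2, V=1, Z=0, Y=2, W=1) weight 5/2352
  (U=0, X=2, V=1, Z=0, Y=3, W=0) weight 1/2352
  (U=0, X=2, V=1, Z=0, Y=3, W=1) weight 5/2352
  (U=0, X=2, V=1, Z=0, Y=4, W=0) weight 1/2352
  (U=0, X=2, V=1, Z=0, Y=4, W=1) weight 5/2352
  (U=0, X=2, V=1, Z=0, Y=5, W=0) weight 1/2352
  (U=0, X=2, V=1, Z=0, Y=5, W=1) weight 5/2352
  (U=1, X=1, V=1, Z=0, Y=2, W=0) weight 1/1176
  (U=2, X=0, V=1, Z=0, Y=2, W=0) weight 1/504
  … 86 more
Group by X:
  weight(X=0) = 4/21
  weight(X=1) = 4/49
  weight(X=2) = 2/49
Total weight = 4/21 + 4/49 + 2/49 = 46/147
P(X=0 | obs) = 4/21 / 46/147 = 14/23
P(X=1 | obs) = 4/49 / 46/147 = 6/23
P(X=2 | obs) = 2/49 / 46/147 = 3/23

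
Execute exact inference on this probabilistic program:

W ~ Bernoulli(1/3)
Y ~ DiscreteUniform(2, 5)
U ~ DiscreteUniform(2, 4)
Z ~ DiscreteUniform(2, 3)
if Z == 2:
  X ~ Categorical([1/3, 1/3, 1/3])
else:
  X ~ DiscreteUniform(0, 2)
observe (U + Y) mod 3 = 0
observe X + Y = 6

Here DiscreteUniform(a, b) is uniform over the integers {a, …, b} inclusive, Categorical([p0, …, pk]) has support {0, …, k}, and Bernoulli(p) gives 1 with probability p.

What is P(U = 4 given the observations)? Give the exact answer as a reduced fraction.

P(U = 4 | obs) = 1/2

Enumerate traces; 8 have nonzero weight after conditioning:
  (W=0, Y=4, U=2, Z=2, X=2) weight 1/108
  (W=0, Y=4, U=2, Z=3, X=2) weight 1/108
  (W=0, Y=5, U=4, Z=2, X=1) weight 1/108
  (W=0, Y=5, U=4, Z=3, X=1) weight 1/108
  (W=1, Y=4, U=2, Z=2, X=2) weight 1/216
  (W=1, Y=4, U=2, Z=3, X=2) weight 1/216
  (W=1, Y=5, U=4, Z=2, X=1) weight 1/216
  (W=1, Y=5, U=4, Z=3, X=1) weight 1/216
Group by U:
  weight(U=2) = 1/36
  weight(U=4) = 1/36
Total weight = 1/36 + 1/36 = 1/18
P(U=2 | obs) = 1/36 / 1/18 = 1/2
P(U=4 | obs) = 1/36 / 1/18 = 1/2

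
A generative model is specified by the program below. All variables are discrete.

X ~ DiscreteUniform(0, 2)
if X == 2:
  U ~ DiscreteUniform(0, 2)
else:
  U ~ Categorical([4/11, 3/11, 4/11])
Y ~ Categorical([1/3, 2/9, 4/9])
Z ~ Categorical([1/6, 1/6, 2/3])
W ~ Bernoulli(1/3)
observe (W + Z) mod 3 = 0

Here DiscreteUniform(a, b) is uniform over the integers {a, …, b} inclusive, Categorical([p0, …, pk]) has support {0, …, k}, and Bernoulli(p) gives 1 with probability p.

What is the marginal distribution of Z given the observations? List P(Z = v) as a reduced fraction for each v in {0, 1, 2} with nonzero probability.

Enumerate traces; 54 have nonzero weight after conditioning:
  (X=0, U=0, Y=0, Z=0, W=0) weight 4/891
  (X=0, U=0, Y=0, Z=2, W=1) weight 8/891
  (X=0, U=0, Y=1, Z=0, W=0) weight 8/2673
  (X=0, U=0, Y=1, Z=2, W=1) weight 16/2673
  (X=0, U=0, Y=2, Z=0, W=0) weight 16/2673
  (X=0, U=0, Y=2, Z=2, W=1) weight 32/2673
  (X=0, U=1, Y=0, Z=0, W=0) weight 1/297
  (X=0, U=1, Y=0, Z=2, W=1) weight 2/297
  … 46 more
Group by Z:
  weight(Z=0) = 1/9
  weight(Z=2) = 2/9
Total weight = 1/9 + 2/9 = 1/3
P(Z=0 | obs) = 1/9 / 1/3 = 1/3
P(Z=2 | obs) = 2/9 / 1/3 = 2/3

P(Z=0) = 1/3, P(Z=2) = 2/3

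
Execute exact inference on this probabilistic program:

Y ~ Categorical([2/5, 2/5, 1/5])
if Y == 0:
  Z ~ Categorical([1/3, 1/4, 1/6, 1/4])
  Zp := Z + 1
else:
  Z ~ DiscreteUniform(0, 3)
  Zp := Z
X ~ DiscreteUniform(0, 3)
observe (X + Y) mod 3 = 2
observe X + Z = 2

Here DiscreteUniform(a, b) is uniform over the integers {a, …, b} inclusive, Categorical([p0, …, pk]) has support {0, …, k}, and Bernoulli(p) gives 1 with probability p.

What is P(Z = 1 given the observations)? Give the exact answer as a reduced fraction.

Enumerate traces; 3 have nonzero weight after conditioning:
  (Y=0, Z=0, X=2) weight 1/30
  (Y=1, Z=1, X=1) weight 1/40
  (Y=2, Z=2, X=0) weight 1/80
Group by Z:
  weight(Z=0) = 1/30
  weight(Z=1) = 1/40
  weight(Z=2) = 1/80
Total weight = 1/30 + 1/40 + 1/80 = 17/240
P(Z=0 | obs) = 1/30 / 17/240 = 8/17
P(Z=1 | obs) = 1/40 / 17/240 = 6/17
P(Z=2 | obs) = 1/80 / 17/240 = 3/17

P(Z = 1 | obs) = 6/17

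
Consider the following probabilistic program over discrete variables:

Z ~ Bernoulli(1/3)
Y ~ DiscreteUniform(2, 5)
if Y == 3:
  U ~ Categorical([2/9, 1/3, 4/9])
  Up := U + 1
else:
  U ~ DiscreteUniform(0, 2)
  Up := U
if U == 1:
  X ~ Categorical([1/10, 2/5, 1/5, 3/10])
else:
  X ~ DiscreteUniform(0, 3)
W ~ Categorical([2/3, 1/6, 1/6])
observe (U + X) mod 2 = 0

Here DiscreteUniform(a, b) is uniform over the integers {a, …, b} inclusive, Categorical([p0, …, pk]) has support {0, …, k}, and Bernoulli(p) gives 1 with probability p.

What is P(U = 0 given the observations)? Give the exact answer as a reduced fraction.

Enumerate traces; 144 have nonzero weight after conditioning:
  (Z=0, Y=2, U=0, X=0, W=0) weight 1/108
  (Z=0, Y=2, U=0, X=0, W=1) weight 1/432
  (Z=0, Y=2, U=0, X=0, W=2) weight 1/432
  (Z=0, Y=2, U=0, X=2, W=0) weight 1/108
  (Z=0, Y=2, U=0, X=2, W=1) weight 1/432
  (Z=0, Y=2, U=0, X=2, W=2) weight 1/432
  (Z=0, Y=2, U=1, X=1, W=0) weight 2/135
  (Z=0, Y=2, U=1, X=1, W=1) weight 1/270
  (Z=0, Y=2, U=2, X=0, W=0) weight 1/108
  … 135 more
Group by U:
  weight(U=0) = 11/72
  weight(U=1) = 7/30
  weight(U=2) = 13/72
Total weight = 11/72 + 7/30 + 13/72 = 17/30
P(U=0 | obs) = 11/72 / 17/30 = 55/204
P(U=1 | obs) = 7/30 / 17/30 = 7/17
P(U=2 | obs) = 13/72 / 17/30 = 65/204

P(U = 0 | obs) = 55/204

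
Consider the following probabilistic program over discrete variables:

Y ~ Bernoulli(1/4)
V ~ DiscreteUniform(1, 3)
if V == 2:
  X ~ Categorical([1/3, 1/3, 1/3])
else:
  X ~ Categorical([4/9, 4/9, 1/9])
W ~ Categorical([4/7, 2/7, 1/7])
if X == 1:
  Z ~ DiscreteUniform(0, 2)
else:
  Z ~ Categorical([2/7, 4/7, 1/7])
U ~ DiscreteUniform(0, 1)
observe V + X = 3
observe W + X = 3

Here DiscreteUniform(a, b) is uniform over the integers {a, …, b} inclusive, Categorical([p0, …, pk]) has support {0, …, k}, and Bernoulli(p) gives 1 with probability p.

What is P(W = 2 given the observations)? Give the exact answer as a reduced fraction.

Enumerate traces; 24 have nonzero weight after conditioning:
  (Y=0, V=1, X=2, W=1, Z=0, U=0) weight 1/882
  (Y=0, V=1, X=2, W=1, Z=0, U=1) weight 1/882
  (Y=0, V=1, X=2, W=1, Z=1, U=0) weight 1/441
  (Y=0, V=1, X=2, W=1, Z=1, U=1) weight 1/441
  (Y=0, V=1, X=2, W=1, Z=2, U=0) weight 1/1764
  (Y=0, V=1, X=2, W=1, Z=2, U=1) weight 1/1764
  (Y=0, V=2, X=1, W=2, Z=0, U=0) weight 1/504
  (Y=0, V=2, X=1, W=2, Z=0, U=1) weight 1/504
  … 16 more
Group by W:
  weight(W=1) = 2/189
  weight(W=2) = 1/63
Total weight = 2/189 + 1/63 = 5/189
P(W=1 | obs) = 2/189 / 5/189 = 2/5
P(W=2 | obs) = 1/63 / 5/189 = 3/5

P(W = 2 | obs) = 3/5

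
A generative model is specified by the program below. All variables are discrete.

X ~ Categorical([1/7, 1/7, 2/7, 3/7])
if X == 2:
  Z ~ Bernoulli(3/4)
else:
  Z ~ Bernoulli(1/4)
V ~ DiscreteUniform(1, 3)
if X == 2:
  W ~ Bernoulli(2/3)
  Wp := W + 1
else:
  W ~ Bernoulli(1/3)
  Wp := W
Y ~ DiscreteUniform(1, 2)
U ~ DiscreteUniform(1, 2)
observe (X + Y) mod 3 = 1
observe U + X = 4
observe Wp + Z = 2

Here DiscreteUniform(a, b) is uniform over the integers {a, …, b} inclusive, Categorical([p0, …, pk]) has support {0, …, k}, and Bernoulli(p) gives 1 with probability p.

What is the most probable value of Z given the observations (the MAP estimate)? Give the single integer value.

Enumerate traces; 9 have nonzero weight after conditioning:
  (X=2, Z=0, V=1, W=1, Y=2, U=2) weight 1/252
  (X=2, Z=0, V=2, W=1, Y=2, U=2) weight 1/252
  (X=2, Z=0, V=3, W=1, Y=2, U=2) weight 1/252
  (X=2, Z=1, V=1, W=0, Y=2, U=2) weight 1/168
  (X=2, Z=1, V=2, W=0, Y=2, U=2) weight 1/168
  (X=2, Z=1, V=3, W=0, Y=2, U=2) weight 1/168
  (X=3, Z=1, V=1, W=1, Y=1, U=1) weight 1/336
  (X=3, Z=1, V=2, W=1, Y=1, U=1) weight 1/336
  … 1 more
Group by Z:
  weight(Z=0) = 1/84
  weight(Z=1) = 3/112
Total weight = 1/84 + 3/112 = 13/336
P(Z=0 | obs) = 1/84 / 13/336 = 4/13
P(Z=1 | obs) = 3/112 / 13/336 = 9/13
argmax = 1

argmax_v P(Z = v | obs) = 1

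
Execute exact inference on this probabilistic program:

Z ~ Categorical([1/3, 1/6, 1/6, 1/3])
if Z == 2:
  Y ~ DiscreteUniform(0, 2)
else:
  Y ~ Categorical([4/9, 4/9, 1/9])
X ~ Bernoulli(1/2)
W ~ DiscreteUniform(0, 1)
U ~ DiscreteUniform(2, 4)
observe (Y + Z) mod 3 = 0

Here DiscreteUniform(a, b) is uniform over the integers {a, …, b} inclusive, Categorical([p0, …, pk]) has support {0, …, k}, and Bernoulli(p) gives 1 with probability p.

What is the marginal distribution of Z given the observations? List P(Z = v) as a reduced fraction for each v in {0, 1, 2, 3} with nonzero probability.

P(Z=0) = 2/5, P(Z=1) = 1/20, P(Z=2) = 3/20, P(Z=3) = 2/5

Enumerate traces; 48 have nonzero weight after conditioning:
  (Z=0, Y=0, X=0, W=0, U=2) weight 1/81
  (Z=0, Y=0, X=0, W=0, U=3) weight 1/81
  (Z=0, Y=0, X=0, W=0, U=4) weight 1/81
  (Z=0, Y=0, X=0, W=1, U=2) weight 1/81
  (Z=0, Y=0, X=0, W=1, U=3) weight 1/81
  (Z=0, Y=0, X=0, W=1, U=4) weight 1/81
  (Z=0, Y=0, X=1, W=0, U=2) weight 1/81
  (Z=0, Y=0, X=1, W=0, U=3) weight 1/81
  (Z=1, Y=2, X=0, W=0, U=2) weight 1/648
  (Z=2, Y=1, X=0, W=0, U=2) weight 1/216
  … 38 more
Group by Z:
  weight(Z=0) = 4/27
  weight(Z=1) = 1/54
  weight(Z=2) = 1/18
  weight(Z=3) = 4/27
Total weight = 4/27 + 1/54 + 1/18 + 4/27 = 10/27
P(Z=0 | obs) = 4/27 / 10/27 = 2/5
P(Z=1 | obs) = 1/54 / 10/27 = 1/20
P(Z=2 | obs) = 1/18 / 10/27 = 3/20
P(Z=3 | obs) = 4/27 / 10/27 = 2/5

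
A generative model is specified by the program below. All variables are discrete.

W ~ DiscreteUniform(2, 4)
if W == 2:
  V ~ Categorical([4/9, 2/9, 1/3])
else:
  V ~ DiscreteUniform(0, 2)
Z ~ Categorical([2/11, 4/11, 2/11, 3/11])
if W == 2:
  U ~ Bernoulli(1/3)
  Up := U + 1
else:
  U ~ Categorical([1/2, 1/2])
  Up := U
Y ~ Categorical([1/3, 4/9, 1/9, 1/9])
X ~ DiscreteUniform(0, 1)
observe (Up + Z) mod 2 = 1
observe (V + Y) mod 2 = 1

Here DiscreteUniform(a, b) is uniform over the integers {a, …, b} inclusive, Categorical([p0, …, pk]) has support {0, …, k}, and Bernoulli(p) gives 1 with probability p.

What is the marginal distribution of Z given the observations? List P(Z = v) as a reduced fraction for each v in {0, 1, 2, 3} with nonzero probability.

Enumerate traces; 144 have nonzero weight after conditioning:
  (W=2, V=0, Z=0, U=0, Y=1, X=0) weight 32/8019
  (W=2, V=0, Z=0, U=0, Y=1, X=1) weight 32/8019
  (W=2, V=0, Z=0, U=0, Y=3, X=0) weight 8/8019
  (W=2, V=0, Z=0, U=0, Y=3, X=1) weight 8/8019
  (W=2, V=0, Z=1, U=1, Y=1, X=0) weight 32/8019
  (W=2, V=0, Z=1, U=1, Y=1, X=1) weight 32/8019
  (W=2, V=0, Z=1, U=1, Y=3, X=0) weight 8/8019
  (W=2, V=0, Z=1, U=1, Y=3, X=1) weight 8/8019
  (W=2, V=0, Z=2, U=0, Y=1, X=0) weight 32/8019
  (W=2, V=0, Z=3, U=1, Y=1, X=0) weight 8/2673
  … 134 more
Group by Z:
  weight(Z=0) = 424/8019
  weight(Z=1) = 676/8019
  weight(Z=2) = 424/8019
  weight(Z=3) = 169/2673
Total weight = 424/8019 + 676/8019 + 424/8019 + 169/2673 = 677/2673
P(Z=0 | obs) = 424/8019 / 677/2673 = 424/2031
P(Z=1 | obs) = 676/8019 / 677/2673 = 676/2031
P(Z=2 | obs) = 424/8019 / 677/2673 = 424/2031
P(Z=3 | obs) = 169/2673 / 677/2673 = 169/677

P(Z=0) = 424/2031, P(Z=1) = 676/2031, P(Z=2) = 424/2031, P(Z=3) = 169/677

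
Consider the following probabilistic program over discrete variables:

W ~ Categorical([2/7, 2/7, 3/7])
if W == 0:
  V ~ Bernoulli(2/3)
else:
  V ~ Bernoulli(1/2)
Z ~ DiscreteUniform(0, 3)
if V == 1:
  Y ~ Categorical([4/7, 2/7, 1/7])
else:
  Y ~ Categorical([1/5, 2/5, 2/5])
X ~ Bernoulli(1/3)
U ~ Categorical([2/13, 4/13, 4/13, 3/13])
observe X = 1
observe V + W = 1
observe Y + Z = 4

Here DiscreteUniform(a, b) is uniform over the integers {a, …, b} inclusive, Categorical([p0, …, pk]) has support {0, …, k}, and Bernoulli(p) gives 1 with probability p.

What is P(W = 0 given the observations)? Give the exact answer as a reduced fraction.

P(W = 0 | obs) = 5/12

Enumerate traces; 16 have nonzero weight after conditioning:
  (W=0, V=1, Z=2, Y=2, X=1, U=0) weight 2/5733
  (W=0, V=1, Z=2, Y=2, X=1, U=1) weight 4/5733
  (W=0, V=1, Z=2, Y=2, X=1, U=2) weight 4/5733
  (W=0, V=1, Z=2, Y=2, X=1, U=3) weight 1/1911
  (W=0, V=1, Z=3, Y=1, X=1, U=0) weight 4/5733
  (W=0, V=1, Z=3, Y=1, X=1, U=1) weight 8/5733
  (W=0, V=1, Z=3, Y=1, X=1, U=2) weight 8/5733
  (W=0, V=1, Z=3, Y=1, X=1, U=3) weight 2/1911
  (W=1, V=0, Z=2, Y=2, X=1, U=0) weight 1/1365
  … 7 more
Group by W:
  weight(W=0) = 1/147
  weight(W=1) = 1/105
Total weight = 1/147 + 1/105 = 4/245
P(W=0 | obs) = 1/147 / 4/245 = 5/12
P(W=1 | obs) = 1/105 / 4/245 = 7/12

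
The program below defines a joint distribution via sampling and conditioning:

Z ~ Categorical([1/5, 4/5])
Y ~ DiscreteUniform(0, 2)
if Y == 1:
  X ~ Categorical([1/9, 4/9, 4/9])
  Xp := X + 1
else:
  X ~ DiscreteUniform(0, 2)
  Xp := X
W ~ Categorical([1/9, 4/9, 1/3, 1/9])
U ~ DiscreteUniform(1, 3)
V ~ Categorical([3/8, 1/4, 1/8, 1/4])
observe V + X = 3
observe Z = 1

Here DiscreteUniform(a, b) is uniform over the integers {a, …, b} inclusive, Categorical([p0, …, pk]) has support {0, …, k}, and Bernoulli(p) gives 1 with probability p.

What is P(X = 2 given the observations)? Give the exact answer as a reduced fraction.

Enumerate traces; 108 have nonzero weight after conditioning:
  (Z=1, Y=0, X=0, W=0, U=1, V=3) weight 1/1215
  (Z=1, Y=0, X=0, W=0, U=2, V=3) weight 1/1215
  (Z=1, Y=0, X=0, W=0, U=3, V=3) weight 1/1215
  (Z=1, Y=0, X=0, W=1, U=1, V=3) weight 4/1215
  (Z=1, Y=0, X=0, W=1, U=2, V=3) weight 4/1215
  (Z=1, Y=0, X=0, W=1, U=3, V=3) weight 4/1215
  (Z=1, Y=0, X=0, W=2, U=1, V=3) weight 1/405
  (Z=1, Y=0, X=0, W=2, U=2, V=3) weight 1/405
  (Z=1, Y=0, X=1, W=0, U=1, V=2) weight 1/2430
  (Z=1, Y=0, X=2, W=0, U=1, V=1) weight 1/1215
  … 98 more
Group by X:
  weight(X=0) = 7/135
  weight(X=1) = 1/27
  weight(X=2) = 2/27
Total weight = 7/135 + 1/27 + 2/27 = 22/135
P(X=0 | obs) = 7/135 / 22/135 = 7/22
P(X=1 | obs) = 1/27 / 22/135 = 5/22
P(X=2 | obs) = 2/27 / 22/135 = 5/11

P(X = 2 | obs) = 5/11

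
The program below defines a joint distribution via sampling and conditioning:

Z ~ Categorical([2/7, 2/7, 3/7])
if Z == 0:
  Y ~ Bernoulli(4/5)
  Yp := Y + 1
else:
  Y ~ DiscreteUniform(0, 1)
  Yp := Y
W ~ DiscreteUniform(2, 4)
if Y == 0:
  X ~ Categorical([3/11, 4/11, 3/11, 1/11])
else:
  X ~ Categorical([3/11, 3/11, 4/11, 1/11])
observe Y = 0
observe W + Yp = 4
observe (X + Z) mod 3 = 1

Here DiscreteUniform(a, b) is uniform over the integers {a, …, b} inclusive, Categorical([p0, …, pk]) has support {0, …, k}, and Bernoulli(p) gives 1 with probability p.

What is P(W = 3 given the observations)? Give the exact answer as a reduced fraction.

Enumerate traces; 4 have nonzero weight after conditioning:
  (Z=0, Y=0, W=3, X=1) weight 8/1155
  (Z=1, Y=0, W=4, X=0) weight 1/77
  (Z=1, Y=0, W=4, X=3) weight 1/231
  (Z=2, Y=0, W=4, X=2) weight 3/154
Group by W:
  weight(W=3) = 8/1155
  weight(W=4) = 17/462
Total weight = 8/1155 + 17/462 = 101/2310
P(W=3 | obs) = 8/1155 / 101/2310 = 16/101
P(W=4 | obs) = 17/462 / 101/2310 = 85/101

P(W = 3 | obs) = 16/101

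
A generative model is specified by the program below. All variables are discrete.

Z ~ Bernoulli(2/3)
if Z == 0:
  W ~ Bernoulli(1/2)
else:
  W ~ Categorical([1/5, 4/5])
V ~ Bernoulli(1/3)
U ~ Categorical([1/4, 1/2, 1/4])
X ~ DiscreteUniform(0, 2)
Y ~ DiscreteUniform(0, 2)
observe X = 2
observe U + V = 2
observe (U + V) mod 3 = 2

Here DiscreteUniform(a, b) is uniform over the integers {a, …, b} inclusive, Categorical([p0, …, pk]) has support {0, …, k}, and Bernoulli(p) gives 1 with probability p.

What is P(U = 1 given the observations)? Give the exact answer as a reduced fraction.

Enumerate traces; 24 have nonzero weight after conditioning:
  (Z=0, W=0, V=0, U=2, X=2, Y=0) weight 1/324
  (Z=0, W=0, V=0, U=2, X=2, Y=1) weight 1/324
  (Z=0, W=0, V=0, U=2, X=2, Y=2) weight 1/324
  (Z=0, W=0, V=1, U=1, X=2, Y=0) weight 1/324
  (Z=0, W=0, V=1, U=1, X=2, Y=1) weight 1/324
  (Z=0, W=0, V=1, U=1, X=2, Y=2) weight 1/324
  (Z=0, W=1, V=0, U=2, X=2, Y=0) weight 1/324
  (Z=0, W=1, V=0, U=2, X=2, Y=1) weight 1/324
  … 16 more
Group by U:
  weight(U=1) = 1/18
  weight(U=2) = 1/18
Total weight = 1/18 + 1/18 = 1/9
P(U=1 | obs) = 1/18 / 1/9 = 1/2
P(U=2 | obs) = 1/18 / 1/9 = 1/2

P(U = 1 | obs) = 1/2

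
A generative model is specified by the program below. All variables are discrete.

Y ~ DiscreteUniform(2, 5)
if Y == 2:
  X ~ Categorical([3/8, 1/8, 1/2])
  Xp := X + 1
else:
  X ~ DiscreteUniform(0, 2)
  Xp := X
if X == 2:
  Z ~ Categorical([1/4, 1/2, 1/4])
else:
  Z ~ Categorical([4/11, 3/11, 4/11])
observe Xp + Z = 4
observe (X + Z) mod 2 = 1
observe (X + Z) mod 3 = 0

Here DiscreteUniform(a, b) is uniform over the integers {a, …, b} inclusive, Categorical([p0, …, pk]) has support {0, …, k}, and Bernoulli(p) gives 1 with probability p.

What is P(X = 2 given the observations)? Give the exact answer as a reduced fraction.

P(X = 2 | obs) = 11/13

Enumerate traces; 2 have nonzero weight after conditioning:
  (Y=2, X=1, Z=2) weight 1/88
  (Y=2, X=2, Z=1) weight 1/16
Group by X:
  weight(X=1) = 1/88
  weight(X=2) = 1/16
Total weight = 1/88 + 1/16 = 13/176
P(X=1 | obs) = 1/88 / 13/176 = 2/13
P(X=2 | obs) = 1/16 / 13/176 = 11/13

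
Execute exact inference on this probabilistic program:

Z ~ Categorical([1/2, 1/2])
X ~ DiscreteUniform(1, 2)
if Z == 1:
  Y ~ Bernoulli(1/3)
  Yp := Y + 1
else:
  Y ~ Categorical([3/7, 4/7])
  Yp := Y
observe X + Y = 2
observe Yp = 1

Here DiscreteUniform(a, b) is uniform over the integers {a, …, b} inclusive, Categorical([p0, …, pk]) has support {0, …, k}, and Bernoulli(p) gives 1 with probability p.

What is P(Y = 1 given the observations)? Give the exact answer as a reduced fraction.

P(Y = 1 | obs) = 6/13

Enumerate traces; 2 have nonzero weight after conditioning:
  (Z=0, X=1, Y=1) weight 1/7
  (Z=1, X=2, Y=0) weight 1/6
Group by Y:
  weight(Y=0) = 1/6
  weight(Y=1) = 1/7
Total weight = 1/6 + 1/7 = 13/42
P(Y=0 | obs) = 1/6 / 13/42 = 7/13
P(Y=1 | obs) = 1/7 / 13/42 = 6/13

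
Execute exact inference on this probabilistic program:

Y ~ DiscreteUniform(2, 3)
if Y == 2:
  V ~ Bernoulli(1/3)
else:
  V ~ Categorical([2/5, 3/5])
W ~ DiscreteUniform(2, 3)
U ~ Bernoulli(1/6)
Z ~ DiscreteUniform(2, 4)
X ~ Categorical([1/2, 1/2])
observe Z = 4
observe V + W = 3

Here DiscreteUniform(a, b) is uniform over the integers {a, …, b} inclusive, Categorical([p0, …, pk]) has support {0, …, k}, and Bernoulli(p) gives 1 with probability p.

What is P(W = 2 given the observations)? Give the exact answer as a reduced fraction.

Enumerate traces; 16 have nonzero weight after conditioning:
  (Y=2, V=0, W=3, U=0, Z=4, X=0) weight 5/216
  (Y=2, V=0, W=3, U=0, Z=4, X=1) weight 5/216
  (Y=2, V=0, W=3, U=1, Z=4, X=0) weight 1/216
  (Y=2, V=0, W=3, U=1, Z=4, X=1) weight 1/216
  (Y=2, V=1, W=2, U=0, Z=4, X=0) weight 5/432
  (Y=2, V=1, W=2, U=0, Z=4, X=1) weight 5/432
  (Y=2, V=1, W=2, U=1, Z=4, X=0) weight 1/432
  (Y=2, V=1, W=2, U=1, Z=4, X=1) weight 1/432
  … 8 more
Group by W:
  weight(W=2) = 7/90
  weight(W=3) = 4/45
Total weight = 7/90 + 4/45 = 1/6
P(W=2 | obs) = 7/90 / 1/6 = 7/15
P(W=3 | obs) = 4/45 / 1/6 = 8/15

P(W = 2 | obs) = 7/15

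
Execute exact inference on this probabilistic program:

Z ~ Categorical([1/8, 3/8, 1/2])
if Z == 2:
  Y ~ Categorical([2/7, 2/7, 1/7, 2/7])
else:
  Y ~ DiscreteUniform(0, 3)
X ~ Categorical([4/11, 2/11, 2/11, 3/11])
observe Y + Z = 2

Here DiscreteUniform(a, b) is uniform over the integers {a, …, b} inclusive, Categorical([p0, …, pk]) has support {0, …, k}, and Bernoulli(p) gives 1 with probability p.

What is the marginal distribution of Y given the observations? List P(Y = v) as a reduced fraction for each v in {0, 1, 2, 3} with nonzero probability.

Enumerate traces; 12 have nonzero weight after conditioning:
  (Z=0, Y=2, X=0) weight 1/88
  (Z=0, Y=2, X=1) weight 1/176
  (Z=0, Y=2, X=2) weight 1/176
  (Z=0, Y=2, X=3) weight 3/352
  (Z=1, Y=1, X=0) weight 3/88
  (Z=1, Y=1, X=1) weight 3/176
  (Z=1, Y=1, X=2) weight 3/176
  (Z=1, Y=1, X=3) weight 9/352
  (Z=2, Y=0, X=0) weight 4/77
  … 3 more
Group by Y:
  weight(Y=0) = 1/7
  weight(Y=1) = 3/32
  weight(Y=2) = 1/32
Total weight = 1/7 + 3/32 + 1/32 = 15/56
P(Y=0 | obs) = 1/7 / 15/56 = 8/15
P(Y=1 | obs) = 3/32 / 15/56 = 7/20
P(Y=2 | obs) = 1/32 / 15/56 = 7/60

P(Y=0) = 8/15, P(Y=1) = 7/20, P(Y=2) = 7/60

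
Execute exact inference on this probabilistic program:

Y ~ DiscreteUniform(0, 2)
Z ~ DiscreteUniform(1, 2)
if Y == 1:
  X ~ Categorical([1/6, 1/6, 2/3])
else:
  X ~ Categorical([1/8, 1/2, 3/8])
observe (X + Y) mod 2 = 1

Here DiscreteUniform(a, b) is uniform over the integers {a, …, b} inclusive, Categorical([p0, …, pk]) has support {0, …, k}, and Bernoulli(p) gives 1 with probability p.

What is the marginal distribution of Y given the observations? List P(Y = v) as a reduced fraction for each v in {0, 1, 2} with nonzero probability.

P(Y=0) = 3/11, P(Y=1) = 5/11, P(Y=2) = 3/11

Enumerate traces; 8 have nonzero weight after conditioning:
  (Y=0, Z=1, X=1) weight 1/12
  (Y=0, Z=2, X=1) weight 1/12
  (Y=1, Z=1, X=0) weight 1/36
  (Y=1, Z=1, X=2) weight 1/9
  (Y=1, Z=2, X=0) weight 1/36
  (Y=1, Z=2, X=2) weight 1/9
  (Y=2, Z=1, X=1) weight 1/12
  (Y=2, Z=2, X=1) weight 1/12
Group by Y:
  weight(Y=0) = 1/6
  weight(Y=1) = 5/18
  weight(Y=2) = 1/6
Total weight = 1/6 + 5/18 + 1/6 = 11/18
P(Y=0 | obs) = 1/6 / 11/18 = 3/11
P(Y=1 | obs) = 5/18 / 11/18 = 5/11
P(Y=2 | obs) = 1/6 / 11/18 = 3/11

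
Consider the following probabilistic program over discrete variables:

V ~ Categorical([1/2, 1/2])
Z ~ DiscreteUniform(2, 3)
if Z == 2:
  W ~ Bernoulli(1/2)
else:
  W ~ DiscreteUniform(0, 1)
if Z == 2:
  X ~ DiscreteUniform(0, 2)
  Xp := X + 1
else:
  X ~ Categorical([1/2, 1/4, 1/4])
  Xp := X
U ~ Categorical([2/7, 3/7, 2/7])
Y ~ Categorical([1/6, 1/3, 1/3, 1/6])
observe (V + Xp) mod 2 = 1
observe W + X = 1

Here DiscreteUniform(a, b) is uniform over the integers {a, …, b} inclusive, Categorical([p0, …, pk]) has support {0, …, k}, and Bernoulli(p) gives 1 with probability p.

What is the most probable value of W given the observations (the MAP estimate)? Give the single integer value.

Enumerate traces; 48 have nonzero weight after conditioning:
  (V=0, Z=2, W=1, X=0, U=0, Y=0) weight 1/504
  (V=0, Z=2, W=1, X=0, U=0, Y=1) weight 1/252
  (V=0, Z=2, W=1, X=0, U=0, Y=2) weight 1/252
  (V=0, Z=2, W=1, X=0, U=0, Y=3) weight 1/504
  (V=0, Z=2, W=1, X=0, U=1, Y=0) weight 1/336
  (V=0, Z=2, W=1, X=0, U=1, Y=1) weight 1/168
  (V=0, Z=2, W=1, X=0, U=1, Y=2) weight 1/168
  (V=0, Z=2, W=1, X=0, U=1, Y=3) weight 1/336
  (V=0, Z=3, W=0, X=1, U=0, Y=0) weight 1/672
  … 39 more
Group by W:
  weight(W=0) = 7/96
  weight(W=1) = 5/48
Total weight = 7/96 + 5/48 = 17/96
P(W=0 | obs) = 7/96 / 17/96 = 7/17
P(W=1 | obs) = 5/48 / 17/96 = 10/17
argmax = 1

argmax_v P(W = v | obs) = 1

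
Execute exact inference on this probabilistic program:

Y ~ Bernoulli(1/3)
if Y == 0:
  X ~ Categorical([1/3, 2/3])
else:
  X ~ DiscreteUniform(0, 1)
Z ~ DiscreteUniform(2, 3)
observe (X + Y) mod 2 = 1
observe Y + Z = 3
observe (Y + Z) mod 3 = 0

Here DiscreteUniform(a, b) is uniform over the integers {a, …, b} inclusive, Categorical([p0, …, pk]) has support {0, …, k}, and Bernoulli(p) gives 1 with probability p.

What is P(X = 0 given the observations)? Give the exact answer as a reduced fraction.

Enumerate traces; 2 have nonzero weight after conditioning:
  (Y=0, X=1, Z=3) weight 2/9
  (Y=1, X=0, Z=2) weight 1/12
Group by X:
  weight(X=0) = 1/12
  weight(X=1) = 2/9
Total weight = 1/12 + 2/9 = 11/36
P(X=0 | obs) = 1/12 / 11/36 = 3/11
P(X=1 | obs) = 2/9 / 11/36 = 8/11

P(X = 0 | obs) = 3/11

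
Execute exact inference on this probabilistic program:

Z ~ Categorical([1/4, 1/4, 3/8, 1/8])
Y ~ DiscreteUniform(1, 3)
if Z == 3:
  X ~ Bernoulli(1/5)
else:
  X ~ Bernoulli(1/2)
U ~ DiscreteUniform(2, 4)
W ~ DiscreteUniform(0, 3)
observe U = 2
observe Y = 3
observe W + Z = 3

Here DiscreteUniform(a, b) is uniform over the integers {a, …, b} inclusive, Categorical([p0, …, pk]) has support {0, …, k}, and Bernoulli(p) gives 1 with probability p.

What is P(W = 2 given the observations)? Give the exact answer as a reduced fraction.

Enumerate traces; 8 have nonzero weight after conditioning:
  (Z=0, Y=3, X=0, U=2, W=3) weight 1/288
  (Z=0, Y=3, X=1, U=2, W=3) weight 1/288
  (Z=1, Y=3, X=0, U=2, W=2) weight 1/288
  (Z=1, Y=3, X=1, U=2, W=2) weight 1/288
  (Z=2, Y=3, X=0, U=2, W=1) weight 1/192
  (Z=2, Y=3, X=1, U=2, W=1) weight 1/192
  (Z=3, Y=3, X=0, U=2, W=0) weight 1/360
  (Z=3, Y=3, X=1, U=2, W=0) weight 1/1440
Group by W:
  weight(W=0) = 1/288
  weight(W=1) = 1/96
  weight(W=2) = 1/144
  weight(W=3) = 1/144
Total weight = 1/288 + 1/96 + 1/144 + 1/144 = 1/36
P(W=0 | obs) = 1/288 / 1/36 = 1/8
P(W=1 | obs) = 1/96 / 1/36 = 3/8
P(W=2 | obs) = 1/144 / 1/36 = 1/4
P(W=3 | obs) = 1/144 / 1/36 = 1/4

P(W = 2 | obs) = 1/4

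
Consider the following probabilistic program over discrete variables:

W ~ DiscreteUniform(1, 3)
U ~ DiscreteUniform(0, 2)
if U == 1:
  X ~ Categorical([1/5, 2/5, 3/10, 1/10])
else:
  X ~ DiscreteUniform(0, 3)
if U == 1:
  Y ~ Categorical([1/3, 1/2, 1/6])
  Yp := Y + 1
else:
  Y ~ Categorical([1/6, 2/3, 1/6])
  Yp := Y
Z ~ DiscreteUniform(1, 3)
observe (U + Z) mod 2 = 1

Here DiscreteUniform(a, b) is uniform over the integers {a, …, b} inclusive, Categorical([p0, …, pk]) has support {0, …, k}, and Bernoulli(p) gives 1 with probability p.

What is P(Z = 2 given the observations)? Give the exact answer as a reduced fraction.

P(Z = 2 | obs) = 1/5

Enumerate traces; 180 have nonzero weight after conditioning:
  (W=1, U=0, X=0, Y=0, Z=1) weight 1/648
  (W=1, U=0, X=0, Y=0, Z=3) weight 1/648
  (W=1, U=0, X=0, Y=1, Z=1) weight 1/162
  (W=1, U=0, X=0, Y=1, Z=3) weight 1/162
  (W=1, U=0, X=0, Y=2, Z=1) weight 1/648
  (W=1, U=0, X=0, Y=2, Z=3) weight 1/648
  (W=1, U=0, X=1, Y=0, Z=1) weight 1/648
  (W=1, U=0, X=1, Y=0, Z=3) weight 1/648
  (W=1, U=1, X=0, Y=0, Z=2) weight 1/405
  … 171 more
Group by Z:
  weight(Z=1) = 2/9
  weight(Z=2) = 1/9
  weight(Z=3) = 2/9
Total weight = 2/9 + 1/9 + 2/9 = 5/9
P(Z=1 | obs) = 2/9 / 5/9 = 2/5
P(Z=2 | obs) = 1/9 / 5/9 = 1/5
P(Z=3 | obs) = 2/9 / 5/9 = 2/5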